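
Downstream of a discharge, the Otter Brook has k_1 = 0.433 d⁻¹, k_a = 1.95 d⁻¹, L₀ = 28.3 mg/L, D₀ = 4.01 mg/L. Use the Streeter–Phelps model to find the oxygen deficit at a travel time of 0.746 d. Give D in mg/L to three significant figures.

D ≈ 4.90 mg/L

k_1 L₀/(k_a−k_1) = 0.433×28.3/(1.95−0.433) = 12.25/1.517 = 8.078 mg/L.
e^(−k_1 t) = e^(−0.433×0.7460) = 0.7240; e^(−k_a t) = e^(−1.95×0.7460) = 0.2335.
D = 8.078 × (0.7240 − 0.2335) + 4.01 × 0.2335 = 3.962 + 0.9362 = 4.898 mg/L.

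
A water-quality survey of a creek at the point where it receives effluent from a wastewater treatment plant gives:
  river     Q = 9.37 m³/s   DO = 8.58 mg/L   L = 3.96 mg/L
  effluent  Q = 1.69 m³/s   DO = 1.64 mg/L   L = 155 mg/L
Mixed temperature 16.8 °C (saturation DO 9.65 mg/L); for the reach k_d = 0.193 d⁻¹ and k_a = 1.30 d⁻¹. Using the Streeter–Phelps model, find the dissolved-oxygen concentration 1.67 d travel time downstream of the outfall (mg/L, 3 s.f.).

DO ≈ 6.53 mg/L

Mixed DO = (9.37×8.58 + 1.69×1.64)/(9.37+1.69) = 83.17/11.06 = 7.520 mg/L.
Mixed L₀ = (9.37×3.96 + 1.69×155)/(11.06) = 299.1/11.06 = 27.04 mg/L.
Initial deficit D₀ = C_s − DO₀ = 9.65 − 7.520 = 2.130 mg/L.
D(1.67) = [0.193×27.04/(1.30−0.193)](e^(−0.193×1.67) − e^(−1.30×1.67)) + 2.130 e^(−1.30×1.67)
= 4.714 × (0.7245 − 0.1141) + 2.130 × 0.1141 = 3.121 mg/L.
DO = 9.65 − 3.121 = 6.529 mg/L.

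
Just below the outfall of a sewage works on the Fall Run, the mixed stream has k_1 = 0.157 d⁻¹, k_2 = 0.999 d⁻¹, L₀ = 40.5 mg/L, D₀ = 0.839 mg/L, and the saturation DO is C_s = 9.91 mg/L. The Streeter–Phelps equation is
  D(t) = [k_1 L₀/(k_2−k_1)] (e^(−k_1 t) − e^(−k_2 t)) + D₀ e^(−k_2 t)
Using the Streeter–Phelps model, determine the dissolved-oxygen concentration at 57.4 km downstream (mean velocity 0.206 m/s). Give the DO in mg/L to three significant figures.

DO ≈ 5.63 mg/L

Travel time t = x/v = 57.4 km / (0.206 m/s) = 57400 m / 0.206 m/s = 278600 s = 3.225 d.
k_1 L₀/(k_2−k_1) = 0.157×40.5/(0.999−0.157) = 6.359/0.8420 = 7.552 mg/L.
e^(−k_1 t) = e^(−0.157×3.225) = 0.6027; e^(−k_2 t) = e^(−0.999×3.225) = 0.03988.
D = 7.552 × (0.6027 − 0.03988) + 0.839 × 0.03988 = 4.250 + 0.03346 = 4.284 mg/L.
DO = C_s − D = 9.91 − 4.284 = 5.626 mg/L.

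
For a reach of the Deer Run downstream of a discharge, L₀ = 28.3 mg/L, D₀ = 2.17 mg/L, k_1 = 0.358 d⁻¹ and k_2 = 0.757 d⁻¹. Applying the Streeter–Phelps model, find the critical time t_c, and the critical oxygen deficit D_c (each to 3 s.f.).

With k_2/k_1 = 2.115 and 1 − D₀(k_2−k_1)/(k_1 L₀) = 0.9145,
t_c = ln(2.115 × 0.9145) / (0.757 − 0.358) = ln(1.934) / 0.3990 = 0.6595/0.3990 = 1.653 d.
L(t_c) = L₀ e^(−k_1 t_c) = 28.3 × 0.5534 = 15.66 mg/L, and at the critical point k_2 D_c = k_1 L, so D_c = (0.358/0.757) × 15.66 = 7.406 mg/L.

t_c ≈ 1.65 d; D_c ≈ 7.41 mg/L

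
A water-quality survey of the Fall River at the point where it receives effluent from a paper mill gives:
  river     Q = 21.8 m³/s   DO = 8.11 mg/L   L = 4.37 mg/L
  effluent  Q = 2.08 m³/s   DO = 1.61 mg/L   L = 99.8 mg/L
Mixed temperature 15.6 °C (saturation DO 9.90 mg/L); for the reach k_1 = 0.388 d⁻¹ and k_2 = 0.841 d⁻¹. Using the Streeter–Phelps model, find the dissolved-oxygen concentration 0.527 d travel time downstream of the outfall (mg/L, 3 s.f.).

DO ≈ 6.51 mg/L

Mixed DO = (21.8×8.11 + 2.08×1.61)/(21.8+2.08) = 180.1/23.88 = 7.544 mg/L.
Mixed L₀ = (21.8×4.37 + 2.08×99.8)/(23.88) = 302.9/23.88 = 12.68 mg/L.
Initial deficit D₀ = C_s − DO₀ = 9.90 − 7.544 = 2.356 mg/L.
D(0.527) = [0.388×12.68/(0.841−0.388)](e^(−0.388×0.527) − e^(−0.841×0.527)) + 2.356 e^(−0.841×0.527)
= 10.86 × (0.8151 − 0.6420) + 2.356 × 0.6420 = 3.393 mg/L.
DO = 9.90 − 3.393 = 6.507 mg/L.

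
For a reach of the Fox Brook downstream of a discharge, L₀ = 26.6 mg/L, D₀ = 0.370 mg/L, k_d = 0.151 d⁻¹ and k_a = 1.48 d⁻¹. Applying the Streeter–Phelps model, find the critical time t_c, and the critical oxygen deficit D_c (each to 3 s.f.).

At the critical point dD/dt = 0, so k_d L₀ e^(−k_d t) = k_a D. Substituting D(t) from the Streeter–Phelps equation and solving for t gives
t_c = ln[(k_a/k_d)(1 − D₀(k_a−k_d)/(k_d L₀))] / (k_a−k_d).
Here k_a−k_d = 1.329 d⁻¹ and 1 − D₀(k_a−k_d)/(k_d L₀) = 1 − 0.370×1.329/(0.151×26.6) = 0.8776, so
t_c = ln(9.801 × 0.8776) / 1.329 = 2.152 / 1.329 = 1.619 d.
D_c = (k_d/k_a) L₀ e^(−k_d t_c) = (0.151/1.48) × 26.6 × e^(−0.151×1.619) = 0.1020 × 26.6 × 0.7831 = 2.125 mg/L.

t_c ≈ 1.62 d; D_c ≈ 2.13 mg/L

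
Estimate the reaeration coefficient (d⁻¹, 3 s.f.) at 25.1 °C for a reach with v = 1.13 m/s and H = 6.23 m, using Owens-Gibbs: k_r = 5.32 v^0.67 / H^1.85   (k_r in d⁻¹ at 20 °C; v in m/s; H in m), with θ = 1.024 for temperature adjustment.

k_r(20) = 5.32 × 1.13^0.67 / 6.23^1.85 = 5.32 × 1.085 / 29.50 = 0.1957 d⁻¹.
k_r(25.1) = 0.1957 × 1.024^(25.1−20) = 0.1957 × 1.129 = 0.2209 d⁻¹.

k_r ≈ 0.221 d⁻¹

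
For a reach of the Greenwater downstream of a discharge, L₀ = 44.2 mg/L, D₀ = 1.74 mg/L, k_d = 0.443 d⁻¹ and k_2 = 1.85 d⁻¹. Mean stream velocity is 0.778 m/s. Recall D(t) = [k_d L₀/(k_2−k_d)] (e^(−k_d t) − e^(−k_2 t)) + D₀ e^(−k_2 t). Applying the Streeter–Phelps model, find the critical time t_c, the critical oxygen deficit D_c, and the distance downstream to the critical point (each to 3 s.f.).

t_c ≈ 0.921 d; D_c ≈ 7.04 mg/L; x_c ≈ 61.9 km

At the critical point dD/dt = 0, so k_d L₀ e^(−k_d t) = k_2 D. Substituting D(t) from the Streeter–Phelps equation and solving for t gives
t_c = ln[(k_2/k_d)(1 − D₀(k_2−k_d)/(k_d L₀))] / (k_2−k_d).
Here k_2−k_d = 1.407 d⁻¹ and 1 − D₀(k_2−k_d)/(k_d L₀) = 1 − 1.74×1.407/(0.443×44.2) = 0.8750, so
t_c = ln(4.176 × 0.8750) / 1.407 = 1.296 / 1.407 = 0.9210 d.
D_c = (k_d/k_2) L₀ e^(−k_d t_c) = (0.443/1.85) × 44.2 × e^(−0.443×0.9210) = 0.2395 × 44.2 × 0.6650 = 7.038 mg/L.
x_c = v t_c = 0.778 m/s × 0.9210 d × 86400 s/d = 61910 m ≈ 61.9 km.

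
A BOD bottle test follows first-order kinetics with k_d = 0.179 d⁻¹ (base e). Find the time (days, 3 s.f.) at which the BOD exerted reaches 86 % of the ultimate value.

t ≈ 11.0 d

y/L₀ = 1 − e^(−k_d t) = 0.86 ⇒ e^(−k_d t) = 0.140
t = −ln(0.140) / 0.179 = 1.966 / 0.179 = 10.98 d.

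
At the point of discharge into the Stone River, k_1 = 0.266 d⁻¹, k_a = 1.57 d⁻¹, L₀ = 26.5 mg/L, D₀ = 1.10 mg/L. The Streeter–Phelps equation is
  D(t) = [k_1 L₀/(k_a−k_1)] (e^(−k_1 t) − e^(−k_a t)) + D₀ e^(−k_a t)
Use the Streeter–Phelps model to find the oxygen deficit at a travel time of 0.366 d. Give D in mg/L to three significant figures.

D ≈ 2.48 mg/L

k_1 L₀/(k_a−k_1) = 0.266×26.5/(1.57−0.266) = 7.049/1.304 = 5.406 mg/L.
e^(−k_1 t) = e^(−0.266×0.3660) = 0.9072; e^(−k_a t) = e^(−1.57×0.3660) = 0.5629.
D = 5.406 × (0.9072 − 0.5629) + 1.10 × 0.5629 = 1.861 + 0.6192 = 2.480 mg/L.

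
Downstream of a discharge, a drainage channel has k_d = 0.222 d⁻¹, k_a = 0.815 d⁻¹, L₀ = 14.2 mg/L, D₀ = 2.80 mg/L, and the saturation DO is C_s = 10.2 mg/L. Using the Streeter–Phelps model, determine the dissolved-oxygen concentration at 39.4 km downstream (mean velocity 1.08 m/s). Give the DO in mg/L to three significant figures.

DO ≈ 7.14 mg/L

Travel time t = x/v = 39.4 km / (1.08 m/s) = 39400 m / 1.08 m/s = 36480 s = 0.4222 d.
k_d L₀/(k_a−k_d) = 0.222×14.2/(0.815−0.222) = 3.152/0.5930 = 5.316 mg/L.
e^(−k_d t) = e^(−0.222×0.4222) = 0.9105; e^(−k_a t) = e^(−0.815×0.4222) = 0.7088.
D = 5.316 × (0.9105 − 0.7088) + 2.80 × 0.7088 = 1.072 + 1.985 = 3.057 mg/L.
DO = C_s − D = 10.2 − 3.057 = 7.143 mg/L.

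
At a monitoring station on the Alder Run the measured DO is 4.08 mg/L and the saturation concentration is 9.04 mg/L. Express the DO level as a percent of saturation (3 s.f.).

% saturation = C/C_s × 100 = 4.08/9.04 × 100 = 45.1 %.

45.1 % saturation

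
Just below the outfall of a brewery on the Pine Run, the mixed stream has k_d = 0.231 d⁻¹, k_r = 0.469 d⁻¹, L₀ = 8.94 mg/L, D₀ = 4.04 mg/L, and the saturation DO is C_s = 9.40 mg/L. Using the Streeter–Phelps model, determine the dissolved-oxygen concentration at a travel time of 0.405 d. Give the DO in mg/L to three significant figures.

k_d L₀/(k_r−k_d) = 0.231×8.94/(0.469−0.231) = 2.065/0.2380 = 8.677 mg/L.
e^(−k_d t) = e^(−0.231×0.4050) = 0.9107; e^(−k_r t) = e^(−0.469×0.4050) = 0.8270.
D = 8.677 × (0.9107 − 0.8270) + 4.04 × 0.8270 = 0.7261 + 3.341 = 4.067 mg/L.
DO = C_s − D = 9.40 − 4.067 = 5.333 mg/L.

DO ≈ 5.33 mg/L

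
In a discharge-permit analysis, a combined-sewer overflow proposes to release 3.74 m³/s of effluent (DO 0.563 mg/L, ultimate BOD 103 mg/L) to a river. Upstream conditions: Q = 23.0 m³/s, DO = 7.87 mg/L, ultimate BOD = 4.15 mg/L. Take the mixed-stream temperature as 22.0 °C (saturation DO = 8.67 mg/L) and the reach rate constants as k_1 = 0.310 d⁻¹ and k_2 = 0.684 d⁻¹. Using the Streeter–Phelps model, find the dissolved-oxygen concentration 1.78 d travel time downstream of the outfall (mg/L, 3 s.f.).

DO ≈ 3.96 mg/L

Mixed DO = (23.0×7.87 + 3.74×0.563)/(23.0+3.74) = 183.1/26.74 = 6.848 mg/L.
Mixed L₀ = (23.0×4.15 + 3.74×103)/(26.74) = 480.7/26.74 = 17.98 mg/L.
Initial deficit D₀ = C_s − DO₀ = 8.67 − 6.848 = 1.822 mg/L.
D(1.78) = [0.310×17.98/(0.684−0.310)](e^(−0.310×1.78) − e^(−0.684×1.78)) + 1.822 e^(−0.684×1.78)
= 14.90 × (0.5759 − 0.2960) + 1.822 × 0.2960 = 4.710 mg/L.
DO = 8.67 − 4.710 = 3.960 mg/L.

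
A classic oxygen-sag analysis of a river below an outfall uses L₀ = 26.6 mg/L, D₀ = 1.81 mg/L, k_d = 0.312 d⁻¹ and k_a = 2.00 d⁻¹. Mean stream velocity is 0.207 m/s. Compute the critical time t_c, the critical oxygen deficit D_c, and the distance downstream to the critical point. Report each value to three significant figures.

At the critical point dD/dt = 0, so k_d L₀ e^(−k_d t) = k_a D. Substituting D(t) from the Streeter–Phelps equation and solving for t gives
t_c = ln[(k_a/k_d)(1 − D₀(k_a−k_d)/(k_d L₀))] / (k_a−k_d).
Here k_a−k_d = 1.688 d⁻¹ and 1 − D₀(k_a−k_d)/(k_d L₀) = 1 − 1.81×1.688/(0.312×26.6) = 0.6319, so
t_c = ln(6.410 × 0.6319) / 1.688 = 1.399 / 1.688 = 0.8287 d.
D_c = (k_d/k_a) L₀ e^(−k_d t_c) = (0.312/2.00) × 26.6 × e^(−0.312×0.8287) = 0.1560 × 26.6 × 0.7722 = 3.204 mg/L.
x_c = v t_c = 0.207 m/s × 0.8287 d × 86400 s/d = 14820 m ≈ 14.8 km.

t_c ≈ 0.829 d; D_c ≈ 3.20 mg/L; x_c ≈ 14.8 km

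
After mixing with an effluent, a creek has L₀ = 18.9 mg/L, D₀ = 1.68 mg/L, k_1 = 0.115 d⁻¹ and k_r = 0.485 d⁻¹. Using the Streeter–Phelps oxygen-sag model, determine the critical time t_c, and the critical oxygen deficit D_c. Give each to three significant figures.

t_c = [1/(k_r−k_1)] ln[(k_r/k_1)(1 − D₀(k_r−k_1)/(k_1 L₀))]
= [1/(0.485−0.115)] ln[(0.485/0.115)(1 − 1.68×0.3700/(0.115×18.9))]
= (1/0.3700) ln[4.217 × 0.7140] = 2.703 × ln(3.011) = 2.703 × 1.102 = 2.979 d.
D_c = (k_1/k_r) L₀ e^(−k_1 t_c) = (0.115/0.485) × 18.9 × e^(−0.115×2.979) = 0.2371 × 18.9 × 0.7099 = 3.181 mg/L.

t_c ≈ 2.98 d; D_c ≈ 3.18 mg/L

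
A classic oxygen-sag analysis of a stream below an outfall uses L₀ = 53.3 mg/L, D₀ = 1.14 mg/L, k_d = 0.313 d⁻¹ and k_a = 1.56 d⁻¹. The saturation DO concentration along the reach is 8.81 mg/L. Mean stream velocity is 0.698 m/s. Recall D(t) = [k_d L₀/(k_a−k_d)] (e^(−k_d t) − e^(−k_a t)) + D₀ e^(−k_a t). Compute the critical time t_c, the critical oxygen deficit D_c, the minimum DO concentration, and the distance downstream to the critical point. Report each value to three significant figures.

t_c ≈ 1.22 d; D_c ≈ 7.31 mg/L; min DO ≈ 1.50 mg/L; x_c ≈ 73.4 km

With k_a/k_d = 4.984 and 1 − D₀(k_a−k_d)/(k_d L₀) = 0.9148,
t_c = ln(4.984 × 0.9148) / (1.56 − 0.313) = ln(4.559) / 1.247 = 1.517/1.247 = 1.217 d.
D_c = (k_d/k_a) L₀ e^(−k_d t_c) = (0.313/1.56) × 53.3 × e^(−0.313×1.217) = 0.2006 × 53.3 × 0.6833 = 7.307 mg/L.
Minimum DO = C_s − D_c = 8.81 − 7.307 = 1.503 mg/L.
x_c = v t_c = 0.698 m/s × 1.217 d × 86400 s/d = 73370 m ≈ 73.4 km.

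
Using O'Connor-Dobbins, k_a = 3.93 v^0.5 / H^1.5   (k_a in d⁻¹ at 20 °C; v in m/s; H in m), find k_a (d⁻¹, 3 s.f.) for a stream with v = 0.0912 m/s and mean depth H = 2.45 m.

k_a = 3.93 × 0.0912^0.5 / 2.45^1.5 = 3.93 × 0.3020 / 3.835 = 0.3095 d⁻¹.

k_a ≈ 0.309 d⁻¹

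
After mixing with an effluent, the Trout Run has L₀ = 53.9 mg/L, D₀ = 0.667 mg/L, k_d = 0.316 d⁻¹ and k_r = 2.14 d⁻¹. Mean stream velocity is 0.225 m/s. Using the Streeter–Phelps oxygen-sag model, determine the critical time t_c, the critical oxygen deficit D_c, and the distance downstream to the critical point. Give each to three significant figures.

t_c ≈ 1.01 d; D_c ≈ 5.79 mg/L; x_c ≈ 19.6 km

At the critical point dD/dt = 0, so k_d L₀ e^(−k_d t) = k_r D. Substituting D(t) from the Streeter–Phelps equation and solving for t gives
t_c = ln[(k_r/k_d)(1 − D₀(k_r−k_d)/(k_d L₀))] / (k_r−k_d).
Here k_r−k_d = 1.824 d⁻¹ and 1 − D₀(k_r−k_d)/(k_d L₀) = 1 − 0.667×1.824/(0.316×53.9) = 0.9286, so
t_c = ln(6.772 × 0.9286) / 1.824 = 1.839 / 1.824 = 1.008 d.
L(t_c) = L₀ e^(−k_d t_c) = 53.9 × 0.7272 = 39.20 mg/L, and at the critical point k_r D_c = k_d L, so D_c = (0.316/2.14) × 39.20 = 5.788 mg/L.
x_c = v t_c = 0.225 m/s × 1.008 d × 86400 s/d = 19600 m ≈ 19.6 km.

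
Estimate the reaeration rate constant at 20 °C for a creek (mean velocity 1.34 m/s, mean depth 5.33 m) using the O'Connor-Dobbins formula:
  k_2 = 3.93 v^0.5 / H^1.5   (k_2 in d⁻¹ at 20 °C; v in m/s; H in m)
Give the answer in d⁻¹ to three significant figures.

k_2 = 3.93 × 1.34^0.5 / 5.33^1.5 = 3.93 × 1.158 / 12.31 = 0.3697 d⁻¹.

k_2 ≈ 0.370 d⁻¹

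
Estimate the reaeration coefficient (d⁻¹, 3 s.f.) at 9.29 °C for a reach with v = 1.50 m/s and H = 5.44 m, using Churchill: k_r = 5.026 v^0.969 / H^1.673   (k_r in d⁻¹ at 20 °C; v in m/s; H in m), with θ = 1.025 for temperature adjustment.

k_r ≈ 0.336 d⁻¹

k_r(20) = 5.026 × 1.50^0.969 / 5.44^1.673 = 5.026 × 1.481 / 17.01 = 0.4377 d⁻¹.
k_r(9.29) = 0.4377 × 1.025^(9.29−20) = 0.4377 × 0.7676 = 0.3360 d⁻¹.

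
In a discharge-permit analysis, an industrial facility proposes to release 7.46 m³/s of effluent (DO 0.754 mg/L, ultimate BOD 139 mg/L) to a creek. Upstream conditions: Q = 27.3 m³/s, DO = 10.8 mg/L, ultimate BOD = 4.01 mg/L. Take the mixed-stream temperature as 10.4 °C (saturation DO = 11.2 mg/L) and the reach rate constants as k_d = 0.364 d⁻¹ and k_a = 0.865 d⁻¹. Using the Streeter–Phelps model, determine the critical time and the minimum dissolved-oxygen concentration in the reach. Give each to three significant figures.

t_c ≈ 1.50 d; minimum DO ≈ 3.17 mg/L

Mixed DO = (27.3×10.8 + 7.46×0.754)/(27.3+7.46) = 300.5/34.76 = 8.644 mg/L.
Mixed L₀ = (27.3×4.01 + 7.46×139)/(34.76) = 1146/34.76 = 32.98 mg/L.
Initial deficit D₀ = C_s − DO₀ = 11.2 − 8.644 = 2.556 mg/L.
t_c = (1/0.5010) ln[(0.865/0.364)(1 − 2.556×0.5010/(0.364×32.98))] = 1.996 × ln(2.123) = 1.503 d.
D_c = (0.364/0.865) × 32.98 × e^(−0.364×1.503) = 0.4208 × 32.98 × 0.5787 = 8.032 mg/L.
Minimum DO = 11.2 − 8.032 = 3.168 mg/L.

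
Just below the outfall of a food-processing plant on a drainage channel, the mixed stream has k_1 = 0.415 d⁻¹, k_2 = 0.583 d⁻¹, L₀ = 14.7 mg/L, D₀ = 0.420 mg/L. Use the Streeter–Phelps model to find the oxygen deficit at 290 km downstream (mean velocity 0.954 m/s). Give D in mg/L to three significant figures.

D ≈ 3.82 mg/L

Travel time t = x/v = 290 km / (0.954 m/s) = 290000 m / 0.954 m/s = 304000 s = 3.518 d.
k_1 L₀/(k_2−k_1) = 0.415×14.7/(0.583−0.415) = 6.100/0.1680 = 36.31 mg/L.
e^(−k_1 t) = e^(−0.415×3.518) = 0.2322; e^(−k_2 t) = e^(−0.583×3.518) = 0.1286.
D = 36.31 × (0.2322 − 0.1286) + 0.420 × 0.1286 = 3.763 + 0.05400 = 3.817 mg/L.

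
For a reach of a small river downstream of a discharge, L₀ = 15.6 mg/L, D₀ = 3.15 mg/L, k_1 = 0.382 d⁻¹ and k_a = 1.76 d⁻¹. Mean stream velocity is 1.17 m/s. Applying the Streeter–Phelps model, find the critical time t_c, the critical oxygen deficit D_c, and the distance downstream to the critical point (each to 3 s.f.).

t_c = [1/(k_a−k_1)] ln[(k_a/k_1)(1 − D₀(k_a−k_1)/(k_1 L₀))]
= [1/(1.76−0.382)] ln[(1.76/0.382)(1 − 3.15×1.378/(0.382×15.6))]
= (1/1.378) ln[4.607 × 0.2716] = 0.7257 × ln(1.251) = 0.7257 × 0.2242 = 0.1627 d.
D_c = (k_1/k_a) L₀ e^(−k_1 t_c) = (0.382/1.76) × 15.6 × e^(−0.382×0.1627) = 0.2170 × 15.6 × 0.9397 = 3.182 mg/L.
x_c = v t_c = 1.17 m/s × 0.1627 d × 86400 s/d = 16450 m ≈ 16.4 km.

t_c ≈ 0.163 d; D_c ≈ 3.18 mg/L; x_c ≈ 16.4 km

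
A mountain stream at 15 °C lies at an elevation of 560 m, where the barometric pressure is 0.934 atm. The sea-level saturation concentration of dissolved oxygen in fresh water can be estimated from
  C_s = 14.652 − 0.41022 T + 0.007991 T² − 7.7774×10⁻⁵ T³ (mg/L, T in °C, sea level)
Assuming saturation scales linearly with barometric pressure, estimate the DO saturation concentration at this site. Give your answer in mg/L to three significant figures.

At sea level: C_s = 14.652 − 0.41022×15 + 0.007991×15² − 7.7774×10⁻⁵×15³ = 10.03 mg/L.
Pressure correction: C_s' = 10.03 × 0.934 = 9.372 mg/L.

C_s ≈ 9.37 mg/L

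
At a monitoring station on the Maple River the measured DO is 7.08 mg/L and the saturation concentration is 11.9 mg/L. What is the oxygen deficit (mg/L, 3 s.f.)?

D ≈ 4.82 mg/L

D = C_s − C = 11.9 − 7.08 = 4.82 mg/L.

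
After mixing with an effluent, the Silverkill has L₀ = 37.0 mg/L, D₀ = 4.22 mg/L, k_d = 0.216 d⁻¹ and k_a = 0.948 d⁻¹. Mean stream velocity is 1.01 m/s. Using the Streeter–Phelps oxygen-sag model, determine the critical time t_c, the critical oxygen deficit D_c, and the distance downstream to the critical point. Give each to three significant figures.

t_c ≈ 1.35 d; D_c ≈ 6.29 mg/L; x_c ≈ 118 km

With k_a/k_d = 4.389 and 1 − D₀(k_a−k_d)/(k_d L₀) = 0.6135,
t_c = ln(4.389 × 0.6135) / (0.948 − 0.216) = ln(2.693) / 0.7320 = 0.9905/0.7320 = 1.353 d.
L(t_c) = L₀ e^(−k_d t_c) = 37.0 × 0.7466 = 27.62 mg/L, and at the critical point k_a D_c = k_d L, so D_c = (0.216/0.948) × 27.62 = 6.294 mg/L.
x_c = v t_c = 1.01 m/s × 1.353 d × 86400 s/d = 118100 m ≈ 118 km.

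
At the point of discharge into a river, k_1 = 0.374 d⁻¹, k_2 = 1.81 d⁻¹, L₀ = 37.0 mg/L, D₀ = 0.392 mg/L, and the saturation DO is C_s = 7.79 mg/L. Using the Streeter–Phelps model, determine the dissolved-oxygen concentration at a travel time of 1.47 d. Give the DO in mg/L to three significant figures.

DO ≈ 2.88 mg/L

k_1 L₀/(k_2−k_1) = 0.374×37.0/(1.81−0.374) = 13.84/1.436 = 9.636 mg/L.
e^(−k_1 t) = e^(−0.374×1.470) = 0.5771; e^(−k_2 t) = e^(−1.81×1.470) = 0.06990.
D = 9.636 × (0.5771 − 0.06990) + 0.392 × 0.06990 = 4.887 + 0.02740 = 4.915 mg/L.
DO = C_s − D = 7.79 − 4.915 = 2.875 mg/L.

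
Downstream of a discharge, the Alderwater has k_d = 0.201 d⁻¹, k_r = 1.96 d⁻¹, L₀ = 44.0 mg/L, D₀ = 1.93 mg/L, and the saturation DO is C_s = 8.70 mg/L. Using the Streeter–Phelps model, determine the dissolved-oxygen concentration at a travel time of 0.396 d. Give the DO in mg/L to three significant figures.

DO ≈ 5.48 mg/L

k_d L₀/(k_r−k_d) = 0.201×44.0/(1.96−0.201) = 8.844/1.759 = 5.028 mg/L.
e^(−k_d t) = e^(−0.201×0.3960) = 0.9235; e^(−k_r t) = e^(−1.96×0.3960) = 0.4602.
D = 5.028 × (0.9235 − 0.4602) + 1.93 × 0.4602 = 2.330 + 0.8881 = 3.218 mg/L.
DO = C_s − D = 8.70 − 3.218 = 5.482 mg/L.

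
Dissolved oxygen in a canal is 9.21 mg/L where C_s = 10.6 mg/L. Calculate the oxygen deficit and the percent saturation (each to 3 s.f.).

D = C_s − C = 10.6 − 9.21 = 1.39 mg/L.
% saturation = 9.21/10.6 × 100 = 86.9 %.

D ≈ 1.39 mg/L; 86.9 % saturation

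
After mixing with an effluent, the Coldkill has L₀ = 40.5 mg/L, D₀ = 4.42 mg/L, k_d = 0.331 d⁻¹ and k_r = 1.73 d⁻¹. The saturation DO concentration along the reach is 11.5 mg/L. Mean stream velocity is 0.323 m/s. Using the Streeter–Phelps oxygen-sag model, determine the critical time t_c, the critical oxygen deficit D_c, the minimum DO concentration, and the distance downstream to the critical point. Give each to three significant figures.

t_c ≈ 0.740 d; D_c ≈ 6.07 mg/L; min DO ≈ 5.43 mg/L; x_c ≈ 20.7 km

t_c = [1/(k_r−k_d)] ln[(k_r/k_d)(1 − D₀(k_r−k_d)/(k_d L₀))]
= [1/(1.73−0.331)] ln[(1.73/0.331)(1 − 4.42×1.399/(0.331×40.5))]
= (1/1.399) ln[5.227 × 0.5387] = 0.7148 × ln(2.816) = 0.7148 × 1.035 = 0.7400 d.
D_c = (k_d/k_r) L₀ e^(−k_d t_c) = (0.331/1.73) × 40.5 × e^(−0.331×0.7400) = 0.1913 × 40.5 × 0.7828 = 6.065 mg/L.
Minimum DO = C_s − D_c = 11.5 − 6.065 = 5.435 mg/L.
x_c = v t_c = 0.323 m/s × 0.7400 d × 86400 s/d = 20650 m ≈ 20.7 km.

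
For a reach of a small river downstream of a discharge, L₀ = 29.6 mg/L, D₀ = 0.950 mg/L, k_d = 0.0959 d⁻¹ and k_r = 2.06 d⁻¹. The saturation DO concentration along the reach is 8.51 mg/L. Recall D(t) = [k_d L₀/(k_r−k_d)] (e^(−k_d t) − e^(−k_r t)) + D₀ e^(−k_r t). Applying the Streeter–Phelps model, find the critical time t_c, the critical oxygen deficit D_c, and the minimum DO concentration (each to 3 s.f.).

At the critical point dD/dt = 0, so k_d L₀ e^(−k_d t) = k_r D. Substituting D(t) from the Streeter–Phelps equation and solving for t gives
t_c = ln[(k_r/k_d)(1 − D₀(k_r−k_d)/(k_d L₀))] / (k_r−k_d).
Here k_r−k_d = 1.964 d⁻¹ and 1 − D₀(k_r−k_d)/(k_d L₀) = 1 − 0.950×1.964/(0.0959×29.6) = 0.3427, so
t_c = ln(21.48 × 0.3427) / 1.964 = 1.996 / 1.964 = 1.016 d.
L(t_c) = L₀ e^(−k_d t_c) = 29.6 × 0.9071 = 26.85 mg/L, and at the critical point k_r D_c = k_d L, so D_c = (0.0959/2.06) × 26.85 = 1.250 mg/L.
Minimum DO = C_s − D_c = 8.51 − 1.250 = 7.260 mg/L.

t_c ≈ 1.02 d; D_c ≈ 1.25 mg/L; min DO ≈ 7.26 mg/L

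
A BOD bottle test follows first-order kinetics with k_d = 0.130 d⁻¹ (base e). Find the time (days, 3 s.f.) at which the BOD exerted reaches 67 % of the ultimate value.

y/L₀ = 1 − e^(−k_d t) = 0.67 ⇒ e^(−k_d t) = 0.330
t = −ln(0.330) / 0.130 = 1.109 / 0.130 = 8.528 d.

t ≈ 8.53 d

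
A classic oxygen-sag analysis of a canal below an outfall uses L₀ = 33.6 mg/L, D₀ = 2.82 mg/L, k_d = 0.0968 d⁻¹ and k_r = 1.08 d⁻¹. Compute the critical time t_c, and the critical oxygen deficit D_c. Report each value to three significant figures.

With k_r/k_d = 11.16 and 1 − D₀(k_r−k_d)/(k_d L₀) = 0.1475,
t_c = ln(11.16 × 0.1475) / (1.08 − 0.0968) = ln(1.646) / 0.9832 = 0.4984/0.9832 = 0.5069 d.
L(t_c) = L₀ e^(−k_d t_c) = 33.6 × 0.9521 = 31.99 mg/L, and at the critical point k_r D_c = k_d L, so D_c = (0.0968/1.08) × 31.99 = 2.867 mg/L.

t_c ≈ 0.507 d; D_c ≈ 2.87 mg/L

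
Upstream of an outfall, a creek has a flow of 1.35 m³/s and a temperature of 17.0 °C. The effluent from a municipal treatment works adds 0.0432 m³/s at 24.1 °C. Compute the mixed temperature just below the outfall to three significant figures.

Flow-weighted mixing: C = (Q_r C_r + Q_w C_w)/(Q_r + Q_w)
= (1.35×17.0 + 0.0432×24.1)/(1.35 + 0.0432) = 23.99/1.393 = 17.22 °C.

17.2 °C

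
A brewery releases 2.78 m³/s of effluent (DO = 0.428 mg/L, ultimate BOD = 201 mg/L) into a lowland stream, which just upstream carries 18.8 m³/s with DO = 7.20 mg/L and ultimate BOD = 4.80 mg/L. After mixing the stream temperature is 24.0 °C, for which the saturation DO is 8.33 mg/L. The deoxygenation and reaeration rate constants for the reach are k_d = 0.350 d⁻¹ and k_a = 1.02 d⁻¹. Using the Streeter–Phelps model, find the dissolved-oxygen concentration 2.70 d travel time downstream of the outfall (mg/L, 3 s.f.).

DO ≈ 3.10 mg/L

Mixed DO = (18.8×7.20 + 2.78×0.428)/(18.8+2.78) = 136.5/21.58 = 6.328 mg/L.
Mixed L₀ = (18.8×4.80 + 2.78×201)/(21.58) = 649.0/21.58 = 30.08 mg/L.
Initial deficit D₀ = C_s − DO₀ = 8.33 − 6.328 = 2.002 mg/L.
D(2.70) = [0.350×30.08/(1.02−0.350)](e^(−0.350×2.70) − e^(−1.02×2.70)) + 2.002 e^(−1.02×2.70)
= 15.71 × (0.3887 − 0.06367) + 2.002 × 0.06367 = 5.234 mg/L.
DO = 8.33 − 5.234 = 3.096 mg/L.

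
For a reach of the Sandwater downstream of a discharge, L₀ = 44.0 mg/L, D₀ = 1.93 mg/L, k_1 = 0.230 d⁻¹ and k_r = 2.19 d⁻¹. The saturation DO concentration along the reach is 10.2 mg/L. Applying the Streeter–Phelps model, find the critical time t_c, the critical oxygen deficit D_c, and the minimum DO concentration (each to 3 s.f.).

With k_r/k_1 = 9.522 and 1 − D₀(k_r−k_1)/(k_1 L₀) = 0.6262,
t_c = ln(9.522 × 0.6262) / (2.19 − 0.230) = ln(5.963) / 1.960 = 1.786/1.960 = 0.9110 d.
L(t_c) = L₀ e^(−k_1 t_c) = 44.0 × 0.8110 = 35.68 mg/L, and at the critical point k_r D_c = k_1 L, so D_c = (0.230/2.19) × 35.68 = 3.748 mg/L.
Minimum DO = C_s − D_c = 10.2 − 3.748 = 6.452 mg/L.

t_c ≈ 0.911 d; D_c ≈ 3.75 mg/L; min DO ≈ 6.45 mg/L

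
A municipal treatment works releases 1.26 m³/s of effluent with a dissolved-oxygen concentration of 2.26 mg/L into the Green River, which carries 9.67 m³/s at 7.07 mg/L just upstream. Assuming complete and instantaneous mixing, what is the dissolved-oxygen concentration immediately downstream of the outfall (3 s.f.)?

Flow-weighted mixing: C = (Q_r C_r + Q_w C_w)/(Q_r + Q_w)
= (9.67×7.07 + 1.26×2.26)/(9.67 + 1.26) = 71.21/10.93 = 6.516 mg/L.

6.52 mg/L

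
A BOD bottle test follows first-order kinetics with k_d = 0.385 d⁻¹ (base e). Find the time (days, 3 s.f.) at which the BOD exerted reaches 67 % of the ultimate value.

t ≈ 2.88 d

y/L₀ = 1 − e^(−k_d t) = 0.67 ⇒ e^(−k_d t) = 0.330
t = −ln(0.330) / 0.385 = 1.109 / 0.385 = 2.880 d.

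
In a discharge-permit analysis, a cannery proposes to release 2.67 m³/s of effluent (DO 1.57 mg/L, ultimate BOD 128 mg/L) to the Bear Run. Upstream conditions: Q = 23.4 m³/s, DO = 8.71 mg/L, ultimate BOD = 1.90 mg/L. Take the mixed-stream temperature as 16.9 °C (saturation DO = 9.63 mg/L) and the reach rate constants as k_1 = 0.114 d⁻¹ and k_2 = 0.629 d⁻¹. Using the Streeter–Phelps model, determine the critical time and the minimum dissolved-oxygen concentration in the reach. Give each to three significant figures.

Mixed DO = (23.4×8.71 + 2.67×1.57)/(23.4+2.67) = 208.0/26.07 = 7.979 mg/L.
Mixed L₀ = (23.4×1.90 + 2.67×128)/(26.07) = 386.2/26.07 = 14.81 mg/L.
Initial deficit D₀ = C_s − DO₀ = 9.63 − 7.979 = 1.651 mg/L.
t_c = (1/0.5150) ln[(0.629/0.114)(1 − 1.651×0.5150/(0.114×14.81))] = 1.942 × ln(2.739) = 1.957 d.
D_c = (0.114/0.629) × 14.81 × e^(−0.114×1.957) = 0.1812 × 14.81 × 0.8001 = 2.148 mg/L.
Minimum DO = 9.63 − 2.148 = 7.482 mg/L.

t_c ≈ 1.96 d; minimum DO ≈ 7.48 mg/L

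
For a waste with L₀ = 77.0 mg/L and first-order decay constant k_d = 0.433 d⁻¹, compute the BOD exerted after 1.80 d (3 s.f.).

y ≈ 41.7 mg/L

y_t = L₀(1 − e^(−k_d t)) = 77.0 × (1 − e^(−0.433×1.80))
= 77.0 × (1 − 0.4587) = 77.0 × 0.5413 = 41.68 mg/L.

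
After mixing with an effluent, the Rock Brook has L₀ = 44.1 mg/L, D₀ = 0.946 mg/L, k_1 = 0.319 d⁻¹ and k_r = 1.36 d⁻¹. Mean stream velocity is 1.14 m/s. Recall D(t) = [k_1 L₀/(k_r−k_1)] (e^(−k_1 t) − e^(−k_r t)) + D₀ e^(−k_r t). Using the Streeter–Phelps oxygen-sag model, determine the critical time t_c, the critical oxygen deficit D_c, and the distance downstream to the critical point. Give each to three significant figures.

t_c ≈ 1.32 d; D_c ≈ 6.78 mg/L; x_c ≈ 130 km

t_c = [1/(k_r−k_1)] ln[(k_r/k_1)(1 − D₀(k_r−k_1)/(k_1 L₀))]
= [1/(1.36−0.319)] ln[(1.36/0.319)(1 − 0.946×1.041/(0.319×44.1))]
= (1/1.041) ln[4.263 × 0.9300] = 0.9606 × ln(3.965) = 0.9606 × 1.377 = 1.323 d.
D_c = (k_1/k_r) L₀ e^(−k_1 t_c) = (0.319/1.36) × 44.1 × e^(−0.319×1.323) = 0.2346 × 44.1 × 0.6557 = 6.782 mg/L.
x_c = v t_c = 1.14 m/s × 1.323 d × 86400 s/d = 130300 m ≈ 130 km.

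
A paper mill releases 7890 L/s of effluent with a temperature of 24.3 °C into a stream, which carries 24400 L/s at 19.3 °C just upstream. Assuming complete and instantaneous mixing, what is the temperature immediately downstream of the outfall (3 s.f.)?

20.5 °C

Flow-weighted mixing: C = (Q_r C_r + Q_w C_w)/(Q_r + Q_w)
= (24400×19.3 + 7890×24.3)/(24400 + 7890) = 662600/32290 = 20.52 °C.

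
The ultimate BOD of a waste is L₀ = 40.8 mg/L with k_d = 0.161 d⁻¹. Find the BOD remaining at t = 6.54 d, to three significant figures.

L ≈ 14.2 mg/L

L_t = L₀ e^(−k_d t) = 40.8 × e^(−0.161×6.54) = 40.8 × 0.3489 = 14.24 mg/L.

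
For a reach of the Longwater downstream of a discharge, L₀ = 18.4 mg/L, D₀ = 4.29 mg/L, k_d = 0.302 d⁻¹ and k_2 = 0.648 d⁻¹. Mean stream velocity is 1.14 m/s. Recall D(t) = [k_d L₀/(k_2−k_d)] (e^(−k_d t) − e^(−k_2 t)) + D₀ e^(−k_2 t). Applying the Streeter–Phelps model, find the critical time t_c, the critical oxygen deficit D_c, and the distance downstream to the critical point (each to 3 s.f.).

t_c ≈ 1.31 d; D_c ≈ 5.78 mg/L; x_c ≈ 129 km

At the critical point dD/dt = 0, so k_d L₀ e^(−k_d t) = k_2 D. Substituting D(t) from the Streeter–Phelps equation and solving for t gives
t_c = ln[(k_2/k_d)(1 − D₀(k_2−k_d)/(k_d L₀))] / (k_2−k_d).
Here k_2−k_d = 0.3460 d⁻¹ and 1 − D₀(k_2−k_d)/(k_d L₀) = 1 − 4.29×0.3460/(0.302×18.4) = 0.7329, so
t_c = ln(2.146 × 0.7329) / 0.3460 = 0.4527 / 0.3460 = 1.308 d.
L(t_c) = L₀ e^(−k_d t_c) = 18.4 × 0.6736 = 12.39 mg/L, and at the critical point k_2 D_c = k_d L, so D_c = (0.302/0.648) × 12.39 = 5.776 mg/L.
x_c = v t_c = 1.14 m/s × 1.308 d × 86400 s/d = 128900 m ≈ 129 km.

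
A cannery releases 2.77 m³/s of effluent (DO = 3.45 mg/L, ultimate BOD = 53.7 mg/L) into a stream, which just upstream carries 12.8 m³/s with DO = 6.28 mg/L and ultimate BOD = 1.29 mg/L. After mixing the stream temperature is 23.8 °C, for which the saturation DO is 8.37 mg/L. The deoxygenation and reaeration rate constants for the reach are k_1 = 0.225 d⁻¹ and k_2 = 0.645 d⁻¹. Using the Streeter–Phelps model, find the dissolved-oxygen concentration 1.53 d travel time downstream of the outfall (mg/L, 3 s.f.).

DO ≈ 5.49 mg/L

Mixed DO = (12.8×6.28 + 2.77×3.45)/(12.8+2.77) = 89.94/15.57 = 5.777 mg/L.
Mixed L₀ = (12.8×1.29 + 2.77×53.7)/(15.57) = 165.3/15.57 = 10.61 mg/L.
Initial deficit D₀ = C_s − DO₀ = 8.37 − 5.777 = 2.593 mg/L.
D(1.53) = [0.225×10.61/(0.645−0.225)](e^(−0.225×1.53) − e^(−0.645×1.53)) + 2.593 e^(−0.645×1.53)
= 5.686 × (0.7088 − 0.3727) + 2.593 × 0.3727 = 2.877 mg/L.
DO = 8.37 − 2.877 = 5.493 mg/L.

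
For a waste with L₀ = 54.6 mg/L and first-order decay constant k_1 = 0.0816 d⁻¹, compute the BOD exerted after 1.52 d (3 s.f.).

y ≈ 6.37 mg/L

y_t = L₀(1 − e^(−k_1 t)) = 54.6 × (1 − e^(−0.0816×1.52))
= 54.6 × (1 − 0.8834) = 54.6 × 0.1166 = 6.369 mg/L.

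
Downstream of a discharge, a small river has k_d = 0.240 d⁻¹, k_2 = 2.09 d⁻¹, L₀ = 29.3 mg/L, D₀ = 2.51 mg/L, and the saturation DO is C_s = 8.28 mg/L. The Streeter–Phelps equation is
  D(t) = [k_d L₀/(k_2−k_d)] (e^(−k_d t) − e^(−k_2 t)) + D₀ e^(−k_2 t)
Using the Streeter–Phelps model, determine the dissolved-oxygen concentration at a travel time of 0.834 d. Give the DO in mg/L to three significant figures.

k_d L₀/(k_2−k_d) = 0.240×29.3/(2.09−0.240) = 7.032/1.850 = 3.801 mg/L.
e^(−k_d t) = e^(−0.240×0.8340) = 0.8186; e^(−k_2 t) = e^(−2.09×0.8340) = 0.1750.
D = 3.801 × (0.8186 − 0.1750) + 2.51 × 0.1750 = 2.446 + 0.4392 = 2.886 mg/L.
DO = C_s − D = 8.28 − 2.886 = 5.394 mg/L.

DO ≈ 5.39 mg/L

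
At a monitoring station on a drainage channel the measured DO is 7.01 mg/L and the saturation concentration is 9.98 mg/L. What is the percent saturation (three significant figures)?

70.2 % saturation

% saturation = C/C_s × 100 = 7.01/9.98 × 100 = 70.2 %.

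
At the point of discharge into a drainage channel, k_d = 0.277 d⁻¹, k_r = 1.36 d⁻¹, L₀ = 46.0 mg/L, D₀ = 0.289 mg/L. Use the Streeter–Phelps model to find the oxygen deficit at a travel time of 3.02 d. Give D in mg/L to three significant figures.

D ≈ 4.91 mg/L

k_d L₀/(k_r−k_d) = 0.277×46.0/(1.36−0.277) = 12.74/1.083 = 11.77 mg/L.
e^(−k_d t) = e^(−0.277×3.020) = 0.4332; e^(−k_r t) = e^(−1.36×3.020) = 0.01645.
D = 11.77 × (0.4332 − 0.01645) + 0.289 × 0.01645 = 4.903 + 0.004755 = 4.908 mg/L.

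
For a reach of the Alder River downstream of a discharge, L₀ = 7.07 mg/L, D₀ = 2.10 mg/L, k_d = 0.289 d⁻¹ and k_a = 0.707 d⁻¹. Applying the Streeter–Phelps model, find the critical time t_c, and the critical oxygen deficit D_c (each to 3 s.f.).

t_c ≈ 0.797 d; D_c ≈ 2.30 mg/L

At the critical point dD/dt = 0, so k_d L₀ e^(−k_d t) = k_a D. Substituting D(t) from the Streeter–Phelps equation and solving for t gives
t_c = ln[(k_a/k_d)(1 − D₀(k_a−k_d)/(k_d L₀))] / (k_a−k_d).
Here k_a−k_d = 0.4180 d⁻¹ and 1 − D₀(k_a−k_d)/(k_d L₀) = 1 − 2.10×0.4180/(0.289×7.07) = 0.5704, so
t_c = ln(2.446 × 0.5704) / 0.4180 = 0.3332 / 0.4180 = 0.7970 d.
D_c = (k_d/k_a) L₀ e^(−k_d t_c) = (0.289/0.707) × 7.07 × e^(−0.289×0.7970) = 0.4088 × 7.07 × 0.7943 = 2.295 mg/L.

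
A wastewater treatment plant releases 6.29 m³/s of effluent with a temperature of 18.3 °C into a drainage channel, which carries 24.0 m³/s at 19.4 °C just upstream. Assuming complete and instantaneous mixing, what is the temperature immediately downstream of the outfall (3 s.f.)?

Flow-weighted mixing: C = (Q_r C_r + Q_w C_w)/(Q_r + Q_w)
= (24.0×19.4 + 6.29×18.3)/(24.0 + 6.29) = 580.7/30.29 = 19.17 °C.

19.2 °C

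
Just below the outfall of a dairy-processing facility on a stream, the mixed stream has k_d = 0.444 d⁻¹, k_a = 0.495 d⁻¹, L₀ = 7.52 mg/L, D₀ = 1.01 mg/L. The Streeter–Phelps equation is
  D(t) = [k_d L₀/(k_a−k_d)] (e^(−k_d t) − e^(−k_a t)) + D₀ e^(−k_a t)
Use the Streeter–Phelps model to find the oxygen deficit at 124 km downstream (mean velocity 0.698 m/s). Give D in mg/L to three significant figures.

D ≈ 2.98 mg/L

Travel time t = x/v = 124 km / (0.698 m/s) = 124000 m / 0.698 m/s = 177700 s = 2.056 d.
k_d L₀/(k_a−k_d) = 0.444×7.52/(0.495−0.444) = 3.339/0.05100 = 65.47 mg/L.
e^(−k_d t) = e^(−0.444×2.056) = 0.4013; e^(−k_a t) = e^(−0.495×2.056) = 0.3614.
D = 65.47 × (0.4013 − 0.3614) + 1.01 × 0.3614 = 2.616 + 0.3650 = 2.981 mg/L.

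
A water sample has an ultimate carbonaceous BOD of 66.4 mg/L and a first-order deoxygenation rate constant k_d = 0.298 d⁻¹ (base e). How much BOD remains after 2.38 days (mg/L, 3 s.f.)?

L_t = L₀ e^(−k_d t) = 66.4 × e^(−0.298×2.38) = 66.4 × 0.4920 = 32.67 mg/L.

L ≈ 32.7 mg/L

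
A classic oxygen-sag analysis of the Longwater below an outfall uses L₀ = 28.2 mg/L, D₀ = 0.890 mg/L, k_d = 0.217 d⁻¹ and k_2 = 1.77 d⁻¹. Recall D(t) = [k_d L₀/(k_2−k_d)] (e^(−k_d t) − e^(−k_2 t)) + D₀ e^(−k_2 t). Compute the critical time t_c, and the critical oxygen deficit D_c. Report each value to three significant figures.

t_c = [1/(k_2−k_d)] ln[(k_2/k_d)(1 − D₀(k_2−k_d)/(k_d L₀))]
= [1/(1.77−0.217)] ln[(1.77/0.217)(1 − 0.890×1.553/(0.217×28.2))]
= (1/1.553) ln[8.157 × 0.7741] = 0.6439 × ln(6.314) = 0.6439 × 1.843 = 1.187 d.
D_c = (k_d/k_2) L₀ e^(−k_d t_c) = (0.217/1.77) × 28.2 × e^(−0.217×1.187) = 0.1226 × 28.2 × 0.7730 = 2.672 mg/L.

t_c ≈ 1.19 d; D_c ≈ 2.67 mg/L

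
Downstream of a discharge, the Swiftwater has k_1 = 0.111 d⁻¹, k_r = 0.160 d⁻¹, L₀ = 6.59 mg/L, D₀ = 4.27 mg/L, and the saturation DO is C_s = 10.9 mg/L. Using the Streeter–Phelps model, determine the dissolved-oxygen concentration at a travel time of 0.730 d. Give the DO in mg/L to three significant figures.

k_1 L₀/(k_r−k_1) = 0.111×6.59/(0.160−0.111) = 0.7315/0.04900 = 14.93 mg/L.
e^(−k_1 t) = e^(−0.111×0.7300) = 0.9222; e^(−k_r t) = e^(−0.160×0.7300) = 0.8898.
D = 14.93 × (0.9222 − 0.8898) + 4.27 × 0.8898 = 0.4837 + 3.799 = 4.283 mg/L.
DO = C_s − D = 10.9 − 4.283 = 6.617 mg/L.

DO ≈ 6.62 mg/L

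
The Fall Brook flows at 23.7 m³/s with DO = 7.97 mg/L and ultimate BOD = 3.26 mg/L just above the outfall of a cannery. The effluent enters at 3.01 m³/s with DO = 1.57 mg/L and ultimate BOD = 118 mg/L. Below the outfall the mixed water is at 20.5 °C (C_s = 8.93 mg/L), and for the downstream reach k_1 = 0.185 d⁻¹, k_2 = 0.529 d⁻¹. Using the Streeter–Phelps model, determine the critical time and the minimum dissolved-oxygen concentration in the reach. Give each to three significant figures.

Mixed DO = (23.7×7.97 + 3.01×1.57)/(23.7+3.01) = 193.6/26.71 = 7.249 mg/L.
Mixed L₀ = (23.7×3.26 + 3.01×118)/(26.71) = 432.4/26.71 = 16.19 mg/L.
Initial deficit D₀ = C_s − DO₀ = 8.93 − 7.249 = 1.681 mg/L.
t_c = (1/0.3440) ln[(0.529/0.185)(1 − 1.681×0.3440/(0.185×16.19))] = 2.907 × ln(2.307) = 2.430 d.
D_c = (0.185/0.529) × 16.19 × e^(−0.185×2.430) = 0.3497 × 16.19 × 0.6379 = 3.612 mg/L.
Minimum DO = 8.93 − 3.612 = 5.318 mg/L.

t_c ≈ 2.43 d; minimum DO ≈ 5.32 mg/L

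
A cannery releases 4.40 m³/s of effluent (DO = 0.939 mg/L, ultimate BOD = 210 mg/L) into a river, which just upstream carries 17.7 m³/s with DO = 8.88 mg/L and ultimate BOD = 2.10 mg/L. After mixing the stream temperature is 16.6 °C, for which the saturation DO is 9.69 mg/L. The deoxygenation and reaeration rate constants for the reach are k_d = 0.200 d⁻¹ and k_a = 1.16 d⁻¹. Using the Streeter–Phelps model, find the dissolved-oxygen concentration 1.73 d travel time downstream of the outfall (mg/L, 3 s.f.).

DO ≈ 4.18 mg/L

Mixed DO = (17.7×8.88 + 4.40×0.939)/(17.7+4.40) = 161.3/22.10 = 7.299 mg/L.
Mixed L₀ = (17.7×2.10 + 4.40×210)/(22.10) = 961.2/22.10 = 43.49 mg/L.
Initial deficit D₀ = C_s − DO₀ = 9.69 − 7.299 = 2.391 mg/L.
D(1.73) = [0.200×43.49/(1.16−0.200)](e^(−0.200×1.73) − e^(−1.16×1.73)) + 2.391 e^(−1.16×1.73)
= 9.061 × (0.7075 − 0.1344) + 2.391 × 0.1344 = 5.514 mg/L.
DO = 9.69 − 5.514 = 4.176 mg/L.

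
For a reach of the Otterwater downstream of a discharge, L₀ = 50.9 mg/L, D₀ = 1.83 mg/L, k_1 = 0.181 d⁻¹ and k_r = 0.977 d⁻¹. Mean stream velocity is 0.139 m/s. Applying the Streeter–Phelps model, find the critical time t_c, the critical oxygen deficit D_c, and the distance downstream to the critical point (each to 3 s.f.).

t_c = [1/(k_r−k_1)] ln[(k_r/k_1)(1 − D₀(k_r−k_1)/(k_1 L₀))]
= [1/(0.977−0.181)] ln[(0.977/0.181)(1 − 1.83×0.7960/(0.181×50.9))]
= (1/0.7960) ln[5.398 × 0.8419] = 1.256 × ln(4.544) = 1.256 × 1.514 = 1.902 d.
D_c = (k_1/k_r) L₀ e^(−k_1 t_c) = (0.181/0.977) × 50.9 × e^(−0.181×1.902) = 0.1853 × 50.9 × 0.7088 = 6.683 mg/L.
x_c = v t_c = 0.139 m/s × 1.902 d × 86400 s/d = 22840 m ≈ 22.8 km.

t_c ≈ 1.90 d; D_c ≈ 6.68 mg/L; x_c ≈ 22.8 km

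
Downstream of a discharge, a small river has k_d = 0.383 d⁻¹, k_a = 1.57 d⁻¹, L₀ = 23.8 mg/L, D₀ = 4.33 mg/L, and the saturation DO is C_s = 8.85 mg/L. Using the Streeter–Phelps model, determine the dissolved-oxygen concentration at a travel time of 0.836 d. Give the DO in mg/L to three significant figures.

k_d L₀/(k_a−k_d) = 0.383×23.8/(1.57−0.383) = 9.115/1.187 = 7.679 mg/L.
e^(−k_d t) = e^(−0.383×0.8360) = 0.7260; e^(−k_a t) = e^(−1.57×0.8360) = 0.2691.
D = 7.679 × (0.7260 − 0.2691) + 4.33 × 0.2691 = 3.508 + 1.165 = 4.674 mg/L.
DO = C_s − D = 8.85 − 4.674 = 4.176 mg/L.

DO ≈ 4.18 mg/L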